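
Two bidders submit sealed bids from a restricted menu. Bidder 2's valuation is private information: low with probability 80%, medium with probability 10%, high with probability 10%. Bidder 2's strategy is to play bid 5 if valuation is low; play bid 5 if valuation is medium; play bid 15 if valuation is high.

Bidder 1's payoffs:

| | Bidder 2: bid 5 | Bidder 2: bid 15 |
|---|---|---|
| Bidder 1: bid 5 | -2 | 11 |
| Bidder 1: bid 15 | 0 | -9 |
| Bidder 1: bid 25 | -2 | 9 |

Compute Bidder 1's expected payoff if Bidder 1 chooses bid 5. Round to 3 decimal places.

E[bid 5] = 0.8·(-2) + 0.1·(-2) + 0.1·11 = (-1.6) + (-0.2) + 1.1 = -0.7

-0.700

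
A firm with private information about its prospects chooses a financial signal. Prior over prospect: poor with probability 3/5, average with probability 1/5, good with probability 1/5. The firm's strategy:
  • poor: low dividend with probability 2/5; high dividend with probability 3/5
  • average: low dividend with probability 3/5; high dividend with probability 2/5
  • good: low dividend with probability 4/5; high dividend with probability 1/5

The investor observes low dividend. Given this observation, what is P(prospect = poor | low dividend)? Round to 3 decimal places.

0.462

Apply Bayes' rule using the sender's strategy as the likelihood.
P(low dividend) = (3/5)·(2/5) + (1/5)·(3/5) + (1/5)·(4/5) = 13/25
P(poor | low dividend) = ((3/5)·(2/5)) / (13/25) = (6/25) / (13/25) = 6/13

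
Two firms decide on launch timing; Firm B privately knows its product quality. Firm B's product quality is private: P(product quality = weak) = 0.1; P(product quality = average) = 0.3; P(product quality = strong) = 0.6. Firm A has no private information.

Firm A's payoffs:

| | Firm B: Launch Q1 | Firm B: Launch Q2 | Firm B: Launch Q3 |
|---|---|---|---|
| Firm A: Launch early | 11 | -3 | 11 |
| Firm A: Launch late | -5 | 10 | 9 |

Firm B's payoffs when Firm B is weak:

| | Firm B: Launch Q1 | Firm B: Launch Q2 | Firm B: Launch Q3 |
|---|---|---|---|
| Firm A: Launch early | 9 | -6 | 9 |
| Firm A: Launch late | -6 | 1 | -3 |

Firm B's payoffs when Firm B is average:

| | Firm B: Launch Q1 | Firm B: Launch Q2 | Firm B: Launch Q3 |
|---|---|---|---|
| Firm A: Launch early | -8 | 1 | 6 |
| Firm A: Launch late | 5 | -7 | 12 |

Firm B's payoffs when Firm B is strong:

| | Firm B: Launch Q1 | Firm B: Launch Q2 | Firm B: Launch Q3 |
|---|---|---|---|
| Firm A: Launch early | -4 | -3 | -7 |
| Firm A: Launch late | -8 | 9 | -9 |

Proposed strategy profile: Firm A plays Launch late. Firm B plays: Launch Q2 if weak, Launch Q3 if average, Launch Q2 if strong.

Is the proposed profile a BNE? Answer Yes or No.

Firm A plays Launch late: E[Launch late] = 0.1·(10) + 0.3·(9) + 0.6·(10) = 9.7; E[Launch early] = 1.2. Best-responding. ✓
Firm B (product quality weak), facing Launch late: Launch Q1 gives -6, Launch Q2 gives 1, Launch Q3 gives -3. Proposed Launch Q2 is best. ✓
Firm B (product quality average), facing Launch late: Launch Q1 gives 5, Launch Q2 gives -7, Launch Q3 gives 12. Proposed Launch Q3 is best. ✓
Firm B (product quality strong), facing Launch late: Launch Q1 gives -8, Launch Q2 gives 9, Launch Q3 gives -9. Proposed Launch Q2 is best. ✓

Yes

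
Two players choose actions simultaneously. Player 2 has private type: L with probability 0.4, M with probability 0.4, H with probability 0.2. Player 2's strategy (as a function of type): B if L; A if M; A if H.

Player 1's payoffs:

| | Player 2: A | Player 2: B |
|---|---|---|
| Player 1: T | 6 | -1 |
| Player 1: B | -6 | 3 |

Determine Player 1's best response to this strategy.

E[T] = 0.4·(-1) + 0.4·(6) + 0.2·(6) = 3.2
E[B] = 0.4·(3) + 0.4·(-6) + 0.2·(-6) = -2.4
Best response: T (3.2 is the largest).

T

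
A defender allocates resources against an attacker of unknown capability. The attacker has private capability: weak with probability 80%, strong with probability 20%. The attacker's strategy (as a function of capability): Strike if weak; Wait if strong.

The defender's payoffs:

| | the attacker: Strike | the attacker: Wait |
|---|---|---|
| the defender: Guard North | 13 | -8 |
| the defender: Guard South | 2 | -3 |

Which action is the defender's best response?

Compute the defender's expected payoff for each action, taking the expectation over the attacker's type.
E[Guard North] = 0.8·(13) + 0.2·(-8) = 8.8
E[Guard South] = 0.8·(2) + 0.2·(-3) = 1
Best response: Guard North (8.8 is the largest).

Guard North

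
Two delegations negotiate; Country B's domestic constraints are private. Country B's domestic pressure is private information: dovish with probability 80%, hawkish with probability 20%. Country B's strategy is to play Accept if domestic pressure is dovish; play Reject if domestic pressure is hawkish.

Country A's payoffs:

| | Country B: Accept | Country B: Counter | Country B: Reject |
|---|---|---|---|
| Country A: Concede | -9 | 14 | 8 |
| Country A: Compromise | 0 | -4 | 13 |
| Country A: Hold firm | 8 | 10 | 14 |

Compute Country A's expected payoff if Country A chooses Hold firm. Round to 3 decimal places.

9.200

Take the expectation over Country B's domestic pressure, weighting each type's action by its prior probability.
E[Hold firm] = 0.8·8 + 0.2·14 = 6.4 + 2.8 = 9.2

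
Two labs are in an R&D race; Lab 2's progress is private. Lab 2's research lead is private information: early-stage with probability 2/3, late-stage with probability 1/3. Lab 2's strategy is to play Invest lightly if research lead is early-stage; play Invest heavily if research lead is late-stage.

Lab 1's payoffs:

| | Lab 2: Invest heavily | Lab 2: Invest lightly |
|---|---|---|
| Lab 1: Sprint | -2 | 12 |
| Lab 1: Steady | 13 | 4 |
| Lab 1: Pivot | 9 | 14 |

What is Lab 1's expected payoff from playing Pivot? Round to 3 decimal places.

12.333

Take the expectation over Lab 2's research lead, weighting each type's action by its prior probability.
E[Pivot] = 2/3·14 + 1/3·9 = 28/3 + 3 = 37/3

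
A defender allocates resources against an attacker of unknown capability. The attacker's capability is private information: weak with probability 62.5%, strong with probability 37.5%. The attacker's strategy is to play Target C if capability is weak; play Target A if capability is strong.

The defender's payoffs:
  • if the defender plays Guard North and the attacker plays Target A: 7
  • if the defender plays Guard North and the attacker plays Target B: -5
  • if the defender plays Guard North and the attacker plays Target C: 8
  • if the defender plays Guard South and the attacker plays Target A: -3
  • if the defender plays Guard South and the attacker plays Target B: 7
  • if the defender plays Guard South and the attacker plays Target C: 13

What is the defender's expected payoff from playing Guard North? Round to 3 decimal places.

7.625

E[Guard North] = 0.625·8 + 0.375·7 = 5 + 2.625 = 7.625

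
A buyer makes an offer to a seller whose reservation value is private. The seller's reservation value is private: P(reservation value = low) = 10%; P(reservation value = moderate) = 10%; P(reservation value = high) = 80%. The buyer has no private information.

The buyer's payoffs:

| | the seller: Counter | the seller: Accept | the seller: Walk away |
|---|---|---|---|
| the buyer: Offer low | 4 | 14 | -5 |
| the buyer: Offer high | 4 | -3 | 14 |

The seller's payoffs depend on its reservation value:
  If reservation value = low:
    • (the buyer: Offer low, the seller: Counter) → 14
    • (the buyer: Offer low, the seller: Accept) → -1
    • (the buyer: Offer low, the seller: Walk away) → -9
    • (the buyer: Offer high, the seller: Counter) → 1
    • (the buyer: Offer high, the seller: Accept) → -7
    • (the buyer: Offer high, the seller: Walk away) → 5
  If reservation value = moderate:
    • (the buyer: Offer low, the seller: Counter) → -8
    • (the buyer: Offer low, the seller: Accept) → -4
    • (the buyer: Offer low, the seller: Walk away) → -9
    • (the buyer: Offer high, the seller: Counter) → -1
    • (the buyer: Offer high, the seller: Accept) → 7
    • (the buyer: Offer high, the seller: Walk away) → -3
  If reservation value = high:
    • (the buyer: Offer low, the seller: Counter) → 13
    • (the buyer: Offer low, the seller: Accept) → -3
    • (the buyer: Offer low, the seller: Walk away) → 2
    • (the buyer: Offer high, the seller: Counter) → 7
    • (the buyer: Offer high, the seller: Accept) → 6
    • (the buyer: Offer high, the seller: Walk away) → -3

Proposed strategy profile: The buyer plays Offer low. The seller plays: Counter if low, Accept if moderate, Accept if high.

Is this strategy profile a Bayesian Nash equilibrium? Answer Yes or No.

The buyer plays Offer low: E[Offer low] = 0.1·(4) + 0.1·(14) + 0.8·(14) = 13; E[Offer high] = -2.3. Best-responding. ✓
The seller (reservation value low), facing Offer low: Counter gives 14, Accept gives -1, Walk away gives -9. Proposed Counter is best. ✓
The seller (reservation value moderate), facing Offer low: Counter gives -8, Accept gives -4, Walk away gives -9. Proposed Accept is best. ✓
The seller (reservation value high), facing Offer low: Counter gives 13, Accept gives -3, Walk away gives 2. Proposed Accept is not best — profitable deviation exists. ✗

No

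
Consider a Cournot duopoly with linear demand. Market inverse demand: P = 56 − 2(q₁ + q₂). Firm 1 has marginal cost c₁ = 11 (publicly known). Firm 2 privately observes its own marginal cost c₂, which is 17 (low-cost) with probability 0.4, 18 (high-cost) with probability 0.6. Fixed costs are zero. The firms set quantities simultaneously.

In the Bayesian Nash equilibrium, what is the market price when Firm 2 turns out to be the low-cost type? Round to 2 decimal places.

27.90

Firm 2 with cost c maximizes (56 − 2(q₁+q₂) − c)·q₂, giving q₂(c) = (56 − c − 2q₁)/4.
E[c₂] = 0.4·17 + 0.6·18 = 17.6
Firm 1's FOC against E[q₂] yields q₁ = (56 − 2·11 + E[c₂])/6 = (56 − 22 + 17.6)/6 = 8.6.
q₂(low-cost) = 5.45, so P = 56 − 2·(8.6 + 5.45) = 27.9.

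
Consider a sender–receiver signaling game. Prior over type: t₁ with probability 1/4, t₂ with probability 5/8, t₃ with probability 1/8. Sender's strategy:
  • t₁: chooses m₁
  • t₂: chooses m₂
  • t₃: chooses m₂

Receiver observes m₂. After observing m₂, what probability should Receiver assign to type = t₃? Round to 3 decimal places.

P(m₂) = (1/4)·0 + (5/8)·1 + (1/8)·1 = 3/4
P(t₃ | m₂) = ((1/8)·1) / (3/4) = (1/8) / (3/4) = 1/6

0.167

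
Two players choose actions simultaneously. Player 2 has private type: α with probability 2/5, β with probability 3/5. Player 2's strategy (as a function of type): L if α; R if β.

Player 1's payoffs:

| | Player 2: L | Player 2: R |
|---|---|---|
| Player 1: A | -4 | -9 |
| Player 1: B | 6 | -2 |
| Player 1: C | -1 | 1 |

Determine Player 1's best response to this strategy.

E[A] = 2/5·(-4) + 3/5·(-9) = -7
E[B] = 2/5·(6) + 3/5·(-2) = 6/5
E[C] = 2/5·(-1) + 3/5·(1) = 1/5
Best response: B (6/5 is the largest).

B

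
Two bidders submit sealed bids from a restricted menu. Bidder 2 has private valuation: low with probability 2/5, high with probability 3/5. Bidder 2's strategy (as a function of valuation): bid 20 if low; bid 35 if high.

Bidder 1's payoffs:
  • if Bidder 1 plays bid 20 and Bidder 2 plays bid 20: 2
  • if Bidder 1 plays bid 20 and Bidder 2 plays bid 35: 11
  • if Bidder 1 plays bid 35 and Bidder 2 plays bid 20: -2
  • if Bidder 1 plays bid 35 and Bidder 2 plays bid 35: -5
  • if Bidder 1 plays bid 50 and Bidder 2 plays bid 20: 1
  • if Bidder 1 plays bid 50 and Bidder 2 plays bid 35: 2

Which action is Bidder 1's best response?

bid 20

E[bid 20] = 2/5·(2) + 3/5·(11) = 37/5
E[bid 35] = 2/5·(-2) + 3/5·(-5) = -19/5
E[bid 50] = 2/5·(1) + 3/5·(2) = 8/5
Best response: bid 20 (37/5 is the largest).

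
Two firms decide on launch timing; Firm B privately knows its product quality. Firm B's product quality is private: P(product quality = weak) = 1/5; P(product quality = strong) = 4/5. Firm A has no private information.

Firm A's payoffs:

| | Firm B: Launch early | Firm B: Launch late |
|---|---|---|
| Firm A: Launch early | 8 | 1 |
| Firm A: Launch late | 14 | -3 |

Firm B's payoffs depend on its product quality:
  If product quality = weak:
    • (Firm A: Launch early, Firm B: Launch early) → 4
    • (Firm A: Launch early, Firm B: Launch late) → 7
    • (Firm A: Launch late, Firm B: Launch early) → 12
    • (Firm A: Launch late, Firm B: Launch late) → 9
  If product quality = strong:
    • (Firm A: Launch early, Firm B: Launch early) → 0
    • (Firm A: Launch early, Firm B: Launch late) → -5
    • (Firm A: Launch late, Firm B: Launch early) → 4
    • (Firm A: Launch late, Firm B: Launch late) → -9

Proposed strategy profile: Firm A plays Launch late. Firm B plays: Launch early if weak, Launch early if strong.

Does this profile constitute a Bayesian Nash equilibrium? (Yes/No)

A profile is a BNE iff every type of every player is best-responding given beliefs about the other side.
Firm A plays Launch late: E[Launch late] = 1/5·(14) + 4/5·(14) = 14; E[Launch early] = 8. Best-responding. ✓
Firm B (product quality weak), facing Launch late: Launch early gives 12, Launch late gives 9. Proposed Launch early is best. ✓
Firm B (product quality strong), facing Launch late: Launch early gives 4, Launch late gives -9. Proposed Launch early is best. ✓

Yes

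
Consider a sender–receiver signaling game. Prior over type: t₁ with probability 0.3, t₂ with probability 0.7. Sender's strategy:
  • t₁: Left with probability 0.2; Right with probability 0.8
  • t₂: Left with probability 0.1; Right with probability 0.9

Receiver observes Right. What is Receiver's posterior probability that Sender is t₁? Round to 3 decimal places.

Apply Bayes' rule using the sender's strategy as the likelihood.
P(Right) = 0.3·0.8 + 0.7·0.9 = 0.87
P(t₁ | Right) = (0.3·0.8) / 0.87 = 0.24 / 0.87 = 0.275862

0.276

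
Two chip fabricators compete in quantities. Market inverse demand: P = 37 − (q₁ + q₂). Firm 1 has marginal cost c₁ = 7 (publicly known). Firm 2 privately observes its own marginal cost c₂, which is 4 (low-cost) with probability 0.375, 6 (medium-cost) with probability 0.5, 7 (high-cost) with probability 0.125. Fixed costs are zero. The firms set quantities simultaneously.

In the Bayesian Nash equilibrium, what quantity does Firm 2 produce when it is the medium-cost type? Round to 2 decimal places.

10.77

Type-c best response for Firm 2: q₂(c) = (37 − c)/2 − q₁/2.
Firm 1 maximizes expected profit; its first-order condition is 37 − 2q₁ − E[q₂] − 7 = 0.
Substituting E[q₂] and solving: E[c₂] = 5.375, so q₁ = (37 − 2·7 + 5.375)/3 = 9.45833.
q₂(medium-cost) = (37 − 6 − 9.45833)/2 = 10.7708.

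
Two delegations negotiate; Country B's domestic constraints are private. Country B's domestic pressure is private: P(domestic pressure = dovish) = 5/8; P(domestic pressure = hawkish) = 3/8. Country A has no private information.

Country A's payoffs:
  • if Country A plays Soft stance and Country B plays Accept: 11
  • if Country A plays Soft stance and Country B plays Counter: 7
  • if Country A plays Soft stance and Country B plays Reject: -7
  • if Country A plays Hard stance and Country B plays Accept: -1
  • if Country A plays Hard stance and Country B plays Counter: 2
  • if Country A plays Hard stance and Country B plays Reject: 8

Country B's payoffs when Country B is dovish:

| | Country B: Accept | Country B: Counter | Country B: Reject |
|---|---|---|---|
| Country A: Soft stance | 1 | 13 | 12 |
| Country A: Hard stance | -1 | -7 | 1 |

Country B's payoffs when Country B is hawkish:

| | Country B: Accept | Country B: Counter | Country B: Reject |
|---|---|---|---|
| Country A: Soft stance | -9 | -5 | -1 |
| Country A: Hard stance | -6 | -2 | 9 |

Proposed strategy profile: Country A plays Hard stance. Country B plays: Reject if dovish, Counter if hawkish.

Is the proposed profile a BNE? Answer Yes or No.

No

Country A plays Hard stance: E[Hard stance] = 5/8·(8) + 3/8·(2) = 23/4; E[Soft stance] = -7/4. Best-responding. ✓
Country B (domestic pressure dovish), facing Hard stance: Accept gives -1, Counter gives -7, Reject gives 1. Proposed Reject is best. ✓
Country B (domestic pressure hawkish), facing Hard stance: Accept gives -6, Counter gives -2, Reject gives 9. Proposed Counter is not best — profitable deviation exists. ✗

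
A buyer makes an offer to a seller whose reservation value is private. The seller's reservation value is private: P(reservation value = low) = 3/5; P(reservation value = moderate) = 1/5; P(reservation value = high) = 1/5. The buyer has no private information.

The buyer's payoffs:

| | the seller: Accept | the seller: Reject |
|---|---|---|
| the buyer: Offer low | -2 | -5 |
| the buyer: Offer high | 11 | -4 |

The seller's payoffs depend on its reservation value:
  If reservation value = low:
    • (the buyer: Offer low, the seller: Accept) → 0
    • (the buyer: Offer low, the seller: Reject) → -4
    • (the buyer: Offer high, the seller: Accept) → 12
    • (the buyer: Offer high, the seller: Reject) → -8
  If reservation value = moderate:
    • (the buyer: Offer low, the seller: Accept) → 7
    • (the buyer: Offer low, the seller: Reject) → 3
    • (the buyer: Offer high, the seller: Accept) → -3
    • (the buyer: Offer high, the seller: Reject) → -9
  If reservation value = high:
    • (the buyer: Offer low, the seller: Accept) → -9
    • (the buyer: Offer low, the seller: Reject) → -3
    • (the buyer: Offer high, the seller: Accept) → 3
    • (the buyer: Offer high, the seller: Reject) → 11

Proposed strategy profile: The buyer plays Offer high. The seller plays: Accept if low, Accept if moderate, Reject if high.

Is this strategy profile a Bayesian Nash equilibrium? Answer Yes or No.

Yes

The buyer plays Offer high: E[Offer high] = 3/5·(11) + 1/5·(11) + 1/5·(-4) = 8; E[Offer low] = -13/5. Best-responding. ✓
The seller (reservation value low), facing Offer high: Accept gives 12, Reject gives -8. Proposed Accept is best. ✓
The seller (reservation value moderate), facing Offer high: Accept gives -3, Reject gives -9. Proposed Accept is best. ✓
The seller (reservation value high), facing Offer high: Accept gives 3, Reject gives 11. Proposed Reject is best. ✓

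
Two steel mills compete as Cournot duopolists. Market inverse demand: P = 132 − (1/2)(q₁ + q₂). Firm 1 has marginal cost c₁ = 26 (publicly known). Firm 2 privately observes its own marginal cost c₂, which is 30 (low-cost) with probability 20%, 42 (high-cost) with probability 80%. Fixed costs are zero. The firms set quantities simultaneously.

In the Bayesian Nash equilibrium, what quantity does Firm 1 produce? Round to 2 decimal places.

79.73

Type-c best response for Firm 2: q₂(c) = (132 − c) − q₁/2.
Firm 1 maximizes expected profit; its first-order condition is 132 − q₁ − (1/2)E[q₂] − 26 = 0.
Substituting E[q₂] and solving: E[c₂] = 39.6, so q₁ = (132 − 2·26 + 39.6)/(3/2) = 79.7333.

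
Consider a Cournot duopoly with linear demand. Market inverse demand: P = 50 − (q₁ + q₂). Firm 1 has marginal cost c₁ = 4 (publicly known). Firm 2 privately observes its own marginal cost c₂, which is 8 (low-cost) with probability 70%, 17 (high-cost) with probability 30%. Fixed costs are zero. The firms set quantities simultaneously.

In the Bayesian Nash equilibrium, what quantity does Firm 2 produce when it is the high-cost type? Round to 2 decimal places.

7.72

Each type of Firm 2 best-responds to q₁; Firm 1 best-responds to the expected q₂ over Firm 2's types.
Firm 2 with cost c maximizes (50 − (q₁+q₂) − c)·q₂, giving q₂(c) = (50 − c − q₁)/2.
E[c₂] = 0.7·8 + 0.3·17 = 10.7
Firm 1's FOC against E[q₂] yields q₁ = (50 − 2·4 + E[c₂])/3 = (50 − 8 + 10.7)/3 = 17.5667.
q₂(high-cost) = (50 − 17 − 17.5667)/2 = 7.71667.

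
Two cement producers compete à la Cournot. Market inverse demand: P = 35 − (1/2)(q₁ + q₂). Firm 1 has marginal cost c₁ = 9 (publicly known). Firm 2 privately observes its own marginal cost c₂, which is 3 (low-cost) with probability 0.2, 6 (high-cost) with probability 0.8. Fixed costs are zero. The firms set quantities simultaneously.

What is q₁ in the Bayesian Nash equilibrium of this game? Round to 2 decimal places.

Type-c best response for Firm 2: q₂(c) = (35 − c) − q₁/2.
Firm 1 maximizes expected profit; its first-order condition is 35 − q₁ − (1/2)E[q₂] − 9 = 0.
Substituting E[q₂] and solving: E[c₂] = 5.4, so q₁ = (35 − 2·9 + 5.4)/(3/2) = 14.9333.

14.93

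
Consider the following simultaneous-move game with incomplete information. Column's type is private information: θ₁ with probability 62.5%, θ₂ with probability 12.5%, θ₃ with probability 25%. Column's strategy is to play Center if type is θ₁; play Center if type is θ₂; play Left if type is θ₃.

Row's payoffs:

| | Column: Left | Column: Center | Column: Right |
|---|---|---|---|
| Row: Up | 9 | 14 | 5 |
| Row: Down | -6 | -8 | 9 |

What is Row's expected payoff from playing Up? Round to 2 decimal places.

E[Up] = 0.625·14 + 0.125·14 + 0.25·9 = 8.75 + 1.75 + 2.25 = 12.75

12.75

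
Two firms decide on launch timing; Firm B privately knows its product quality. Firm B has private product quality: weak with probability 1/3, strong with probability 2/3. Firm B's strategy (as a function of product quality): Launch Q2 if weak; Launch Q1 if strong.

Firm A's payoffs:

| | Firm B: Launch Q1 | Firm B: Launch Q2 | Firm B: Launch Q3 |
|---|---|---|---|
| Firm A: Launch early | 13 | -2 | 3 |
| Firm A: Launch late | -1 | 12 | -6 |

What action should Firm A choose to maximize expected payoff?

E[Launch early] = 1/3·(-2) + 2/3·(13) = 8
E[Launch late] = 1/3·(12) + 2/3·(-1) = 10/3
Best response: Launch early (8 is the largest).

Launch early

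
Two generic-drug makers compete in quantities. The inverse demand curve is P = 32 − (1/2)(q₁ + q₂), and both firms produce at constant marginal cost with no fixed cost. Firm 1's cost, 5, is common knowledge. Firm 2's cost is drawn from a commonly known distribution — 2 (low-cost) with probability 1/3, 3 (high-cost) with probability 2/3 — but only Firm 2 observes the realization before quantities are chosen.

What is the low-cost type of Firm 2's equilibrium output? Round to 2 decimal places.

Firm 2 with cost c maximizes (32 − (1/2)(q₁+q₂) − c)·q₂, giving q₂(c) = (32 − c − (1/2)q₁).
E[c₂] = 1/3·2 + 2/3·3 = 2.66667
Firm 1's FOC against E[q₂] yields q₁ = (32 − 2·5 + E[c₂])/(3/2) = (32 − 10 + 2.66667)/(3/2) = 16.4444.
q₂(low-cost) = (32 − 2 − (1/2)·16.4444) = 21.7778.

21.78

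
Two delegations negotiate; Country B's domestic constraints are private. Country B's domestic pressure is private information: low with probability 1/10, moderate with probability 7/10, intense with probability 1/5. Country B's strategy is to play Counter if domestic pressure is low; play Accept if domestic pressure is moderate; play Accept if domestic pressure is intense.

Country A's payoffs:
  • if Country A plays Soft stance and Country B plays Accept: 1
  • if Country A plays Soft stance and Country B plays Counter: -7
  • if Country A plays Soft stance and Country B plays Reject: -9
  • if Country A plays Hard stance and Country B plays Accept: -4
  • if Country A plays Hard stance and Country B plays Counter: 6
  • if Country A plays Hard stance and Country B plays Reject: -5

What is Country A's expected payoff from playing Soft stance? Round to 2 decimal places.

E[Soft stance] = 1/10·(-7) + 7/10·1 + 1/5·1 = (-7/10) + 7/10 + 1/5 = 1/5

0.20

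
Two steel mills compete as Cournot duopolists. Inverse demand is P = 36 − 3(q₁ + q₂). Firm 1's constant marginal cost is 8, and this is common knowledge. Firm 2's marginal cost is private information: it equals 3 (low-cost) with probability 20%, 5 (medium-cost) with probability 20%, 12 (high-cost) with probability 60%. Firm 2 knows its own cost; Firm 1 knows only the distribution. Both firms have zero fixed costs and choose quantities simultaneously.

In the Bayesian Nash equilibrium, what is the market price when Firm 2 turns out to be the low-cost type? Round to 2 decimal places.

14.70

Type-c best response for Firm 2: q₂(c) = (36 − c)/6 − q₁/2.
Firm 1 maximizes expected profit; its first-order condition is 36 − 6q₁ − 3E[q₂] − 8 = 0.
Substituting E[q₂] and solving: E[c₂] = 8.8, so q₁ = (36 − 2·8 + 8.8)/9 = 3.2.
q₂(low-cost) = 3.9, so P = 36 − 3·(3.2 + 3.9) = 14.7.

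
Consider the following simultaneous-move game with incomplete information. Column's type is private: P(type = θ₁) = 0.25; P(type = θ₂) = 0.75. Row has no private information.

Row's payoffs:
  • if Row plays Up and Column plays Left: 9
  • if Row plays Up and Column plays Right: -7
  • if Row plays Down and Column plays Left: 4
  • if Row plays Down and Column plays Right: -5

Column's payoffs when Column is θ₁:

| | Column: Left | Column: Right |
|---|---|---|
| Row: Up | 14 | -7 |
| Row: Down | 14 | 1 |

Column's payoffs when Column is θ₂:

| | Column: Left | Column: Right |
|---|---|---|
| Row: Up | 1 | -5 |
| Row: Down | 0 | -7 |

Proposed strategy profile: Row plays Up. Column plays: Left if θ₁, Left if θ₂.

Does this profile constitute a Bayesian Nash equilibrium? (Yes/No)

Yes

Row plays Up: E[Up] = 0.25·(9) + 0.75·(9) = 9; E[Down] = 4. Best-responding. ✓
Column (type θ₁), facing Up: Left gives 14, Right gives -7. Proposed Left is best. ✓
Column (type θ₂), facing Up: Left gives 1, Right gives -5. Proposed Left is best. ✓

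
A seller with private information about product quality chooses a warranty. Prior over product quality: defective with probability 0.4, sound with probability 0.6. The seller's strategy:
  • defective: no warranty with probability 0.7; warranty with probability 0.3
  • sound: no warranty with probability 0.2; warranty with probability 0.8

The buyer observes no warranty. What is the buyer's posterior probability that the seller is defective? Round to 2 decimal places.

0.70

P(no warranty) = 0.4·0.7 + 0.6·0.2 = 0.4
P(defective | no warranty) = (0.4·0.7) / 0.4 = 0.28 / 0.4 = 0.7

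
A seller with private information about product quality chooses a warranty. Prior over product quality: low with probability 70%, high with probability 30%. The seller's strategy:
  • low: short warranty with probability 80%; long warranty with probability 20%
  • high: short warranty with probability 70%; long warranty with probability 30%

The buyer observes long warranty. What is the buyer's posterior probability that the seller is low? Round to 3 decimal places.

0.609

P(long warranty) = 0.7·0.2 + 0.3·0.3 = 0.23
P(low | long warranty) = (0.7·0.2) / 0.23 = 0.14 / 0.23 = 0.608696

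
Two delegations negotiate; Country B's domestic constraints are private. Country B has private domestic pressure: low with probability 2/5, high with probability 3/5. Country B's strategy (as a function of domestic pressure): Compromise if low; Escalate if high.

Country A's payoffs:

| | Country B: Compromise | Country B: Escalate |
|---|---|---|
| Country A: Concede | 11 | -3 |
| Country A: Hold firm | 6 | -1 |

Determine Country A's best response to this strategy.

Compute Country A's expected payoff for each action, taking the expectation over Country B's type.
E[Concede] = 2/5·(11) + 3/5·(-3) = 13/5
E[Hold firm] = 2/5·(6) + 3/5·(-1) = 9/5
Best response: Concede (13/5 is the largest).

Concede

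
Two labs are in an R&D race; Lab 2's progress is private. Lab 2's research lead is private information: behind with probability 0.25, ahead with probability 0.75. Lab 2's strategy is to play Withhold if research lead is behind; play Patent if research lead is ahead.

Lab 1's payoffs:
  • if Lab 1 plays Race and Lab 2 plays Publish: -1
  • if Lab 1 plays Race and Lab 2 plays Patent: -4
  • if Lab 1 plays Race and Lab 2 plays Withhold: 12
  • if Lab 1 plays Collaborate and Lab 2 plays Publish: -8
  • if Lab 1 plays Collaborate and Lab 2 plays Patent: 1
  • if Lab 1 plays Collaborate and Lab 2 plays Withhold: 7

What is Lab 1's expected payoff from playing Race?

0

E[Race] = 0.25·12 + 0.75·(-4) = 3 + (-3) = 0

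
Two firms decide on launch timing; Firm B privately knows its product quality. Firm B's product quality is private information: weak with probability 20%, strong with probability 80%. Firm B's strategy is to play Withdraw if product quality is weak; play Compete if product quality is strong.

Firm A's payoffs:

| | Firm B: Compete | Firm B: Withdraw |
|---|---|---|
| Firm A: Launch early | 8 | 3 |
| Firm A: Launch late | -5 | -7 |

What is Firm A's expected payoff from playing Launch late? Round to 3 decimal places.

-5.400

Take the expectation over Firm B's product quality, weighting each type's action by its prior probability.
E[Launch late] = 0.2·(-7) + 0.8·(-5) = (-1.4) + (-4) = -5.4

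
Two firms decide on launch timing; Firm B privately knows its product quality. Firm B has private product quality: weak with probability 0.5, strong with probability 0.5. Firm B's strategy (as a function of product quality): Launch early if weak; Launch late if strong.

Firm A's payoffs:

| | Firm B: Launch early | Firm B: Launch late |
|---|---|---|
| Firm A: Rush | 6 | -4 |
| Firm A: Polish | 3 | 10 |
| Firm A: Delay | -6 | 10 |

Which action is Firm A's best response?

Polish

Compute Firm A's expected payoff for each action, taking the expectation over Firm B's type.
E[Rush] = 0.5·(6) + 0.5·(-4) = 1
E[Polish] = 0.5·(3) + 0.5·(10) = 6.5
E[Delay] = 0.5·(-6) + 0.5·(10) = 2
Best response: Polish (6.5 is the largest).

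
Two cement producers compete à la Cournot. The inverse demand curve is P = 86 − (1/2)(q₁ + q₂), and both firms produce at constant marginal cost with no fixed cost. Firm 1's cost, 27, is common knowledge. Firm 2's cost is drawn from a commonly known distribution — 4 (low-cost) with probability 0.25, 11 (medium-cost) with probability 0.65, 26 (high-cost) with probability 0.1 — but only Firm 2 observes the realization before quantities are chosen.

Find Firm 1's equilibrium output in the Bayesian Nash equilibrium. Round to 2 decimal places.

28.50

Firm 2 with cost c maximizes (86 − (1/2)(q₁+q₂) − c)·q₂, giving q₂(c) = (86 − c − (1/2)q₁).
E[c₂] = 0.25·4 + 0.65·11 + 0.1·26 = 10.75
Firm 1's FOC against E[q₂] yields q₁ = (86 − 2·27 + E[c₂])/(3/2) = (86 − 54 + 10.75)/(3/2) = 28.5.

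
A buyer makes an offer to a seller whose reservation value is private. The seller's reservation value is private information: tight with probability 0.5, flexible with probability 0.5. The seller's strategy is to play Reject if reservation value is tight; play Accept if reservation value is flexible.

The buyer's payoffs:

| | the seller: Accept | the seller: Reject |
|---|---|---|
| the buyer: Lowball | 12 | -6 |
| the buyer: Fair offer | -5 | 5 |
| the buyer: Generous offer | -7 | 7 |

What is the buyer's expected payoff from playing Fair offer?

0

Take the expectation over the seller's reservation value, weighting each type's action by its prior probability.
E[Fair offer] = 0.5·5 + 0.5·(-5) = 2.5 + (-2.5) = 0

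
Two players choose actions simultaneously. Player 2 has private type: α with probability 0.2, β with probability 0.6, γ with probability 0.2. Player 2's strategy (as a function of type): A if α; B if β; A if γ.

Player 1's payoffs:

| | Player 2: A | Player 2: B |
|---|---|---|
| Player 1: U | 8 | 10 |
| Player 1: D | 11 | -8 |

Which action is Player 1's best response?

E[U] = 0.2·(8) + 0.6·(10) + 0.2·(8) = 9.2
E[D] = 0.2·(11) + 0.6·(-8) + 0.2·(11) = -0.4
Best response: U (9.2 is the largest).

U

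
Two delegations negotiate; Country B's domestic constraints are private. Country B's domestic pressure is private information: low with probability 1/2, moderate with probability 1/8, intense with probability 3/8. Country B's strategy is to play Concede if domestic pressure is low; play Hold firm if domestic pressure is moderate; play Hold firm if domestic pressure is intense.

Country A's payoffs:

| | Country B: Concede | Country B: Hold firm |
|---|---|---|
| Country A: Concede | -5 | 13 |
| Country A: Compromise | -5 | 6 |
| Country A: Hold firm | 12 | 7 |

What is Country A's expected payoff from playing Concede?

4

E[Concede] = 1/2·(-5) + 1/8·13 + 3/8·13 = (-5/2) + 13/8 + 39/8 = 4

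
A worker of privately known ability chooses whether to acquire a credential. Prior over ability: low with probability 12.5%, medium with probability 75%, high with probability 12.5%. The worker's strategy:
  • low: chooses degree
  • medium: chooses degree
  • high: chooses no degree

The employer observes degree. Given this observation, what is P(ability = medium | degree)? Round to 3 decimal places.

0.857

Apply Bayes' rule using the sender's strategy as the likelihood.
P(degree) = 0.125·1 + 0.75·1 + 0.125·0 = 0.875
P(medium | degree) = (0.75·1) / 0.875 = 0.75 / 0.875 = 0.857143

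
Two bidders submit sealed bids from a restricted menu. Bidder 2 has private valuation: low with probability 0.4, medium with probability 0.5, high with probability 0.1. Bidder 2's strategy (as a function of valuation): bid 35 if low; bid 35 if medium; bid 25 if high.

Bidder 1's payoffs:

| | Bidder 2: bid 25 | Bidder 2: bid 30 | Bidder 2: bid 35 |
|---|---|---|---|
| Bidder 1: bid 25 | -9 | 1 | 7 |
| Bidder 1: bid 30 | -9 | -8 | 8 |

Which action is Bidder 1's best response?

bid 30

E[bid 25] = 0.4·(7) + 0.5·(7) + 0.1·(-9) = 5.4
E[bid 30] = 0.4·(8) + 0.5·(8) + 0.1·(-9) = 6.3
Best response: bid 30 (6.3 is the largest).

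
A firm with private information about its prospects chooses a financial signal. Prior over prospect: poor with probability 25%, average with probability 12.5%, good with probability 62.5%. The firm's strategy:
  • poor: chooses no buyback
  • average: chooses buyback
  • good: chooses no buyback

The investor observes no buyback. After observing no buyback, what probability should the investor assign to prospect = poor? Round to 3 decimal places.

P(no buyback) = 0.25·1 + 0.125·0 + 0.625·1 = 0.875
P(poor | no buyback) = (0.25·1) / 0.875 = 0.25 / 0.875 = 0.285714

0.286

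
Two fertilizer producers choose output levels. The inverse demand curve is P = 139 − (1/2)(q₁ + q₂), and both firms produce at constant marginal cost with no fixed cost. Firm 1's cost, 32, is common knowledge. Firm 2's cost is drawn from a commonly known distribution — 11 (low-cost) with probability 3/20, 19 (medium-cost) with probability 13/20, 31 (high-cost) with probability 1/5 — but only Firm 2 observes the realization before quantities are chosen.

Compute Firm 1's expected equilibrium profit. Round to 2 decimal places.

Type-c best response for Firm 2: q₂(c) = (139 − c) − q₁/2.
Firm 1 maximizes expected profit; its first-order condition is 139 − q₁ − (1/2)E[q₂] − 32 = 0.
Substituting E[q₂] and solving: E[c₂] = 20.2, so q₁ = (139 − 2·32 + 20.2)/(3/2) = 63.4667.
E[P] = 139 − (1/2)·(q₁ + E[q₂]) = 63.7333; Firm 1's expected profit = (E[P] − 32)·q₁ = (63.7333 − 32)·63.4667 = 2014.01.

2014.01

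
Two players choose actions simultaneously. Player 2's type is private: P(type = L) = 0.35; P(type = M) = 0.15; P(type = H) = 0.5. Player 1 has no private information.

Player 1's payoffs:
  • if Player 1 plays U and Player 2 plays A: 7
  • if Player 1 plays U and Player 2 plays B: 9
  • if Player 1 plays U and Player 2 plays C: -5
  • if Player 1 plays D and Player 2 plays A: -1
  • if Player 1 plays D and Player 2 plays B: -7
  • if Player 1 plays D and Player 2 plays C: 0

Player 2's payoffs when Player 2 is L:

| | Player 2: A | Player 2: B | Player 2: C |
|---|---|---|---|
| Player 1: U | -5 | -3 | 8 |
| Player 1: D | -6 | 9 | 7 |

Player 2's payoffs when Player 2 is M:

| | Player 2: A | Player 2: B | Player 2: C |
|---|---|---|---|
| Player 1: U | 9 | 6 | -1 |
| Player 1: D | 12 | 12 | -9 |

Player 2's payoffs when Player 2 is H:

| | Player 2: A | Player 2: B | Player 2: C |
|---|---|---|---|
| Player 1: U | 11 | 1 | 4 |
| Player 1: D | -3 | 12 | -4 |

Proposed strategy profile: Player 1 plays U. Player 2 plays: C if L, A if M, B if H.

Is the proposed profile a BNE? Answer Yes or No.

No

Player 1 plays U: E[U] = 0.35·(-5) + 0.15·(7) + 0.5·(9) = 3.8; E[D] = -3.65. Best-responding. ✓
Player 2 (type L), facing U: A gives -5, B gives -3, C gives 8. Proposed C is best. ✓
Player 2 (type M), facing U: A gives 9, B gives 6, C gives -1. Proposed A is best. ✓
Player 2 (type H), facing U: A gives 11, B gives 1, C gives 4. Proposed B is not best — profitable deviation exists. ✗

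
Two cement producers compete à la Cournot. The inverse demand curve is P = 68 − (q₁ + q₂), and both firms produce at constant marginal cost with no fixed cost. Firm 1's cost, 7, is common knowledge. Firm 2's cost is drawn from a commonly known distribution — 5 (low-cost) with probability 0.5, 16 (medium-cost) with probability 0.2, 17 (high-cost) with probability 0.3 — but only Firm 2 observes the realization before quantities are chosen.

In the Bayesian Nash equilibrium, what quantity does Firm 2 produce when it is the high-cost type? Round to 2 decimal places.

14.70

Type-c best response for Firm 2: q₂(c) = (68 − c)/2 − q₁/2.
Firm 1 maximizes expected profit; its first-order condition is 68 − 2q₁ − E[q₂] − 7 = 0.
Substituting E[q₂] and solving: E[c₂] = 10.8, so q₁ = (68 − 2·7 + 10.8)/3 = 21.6.
q₂(high-cost) = (68 − 17 − 21.6)/2 = 14.7.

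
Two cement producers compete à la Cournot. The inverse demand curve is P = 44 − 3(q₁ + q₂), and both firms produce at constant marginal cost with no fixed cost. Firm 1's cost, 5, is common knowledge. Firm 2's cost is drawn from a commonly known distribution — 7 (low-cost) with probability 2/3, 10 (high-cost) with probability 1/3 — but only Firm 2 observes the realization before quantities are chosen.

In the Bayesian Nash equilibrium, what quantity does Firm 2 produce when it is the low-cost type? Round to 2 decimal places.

3.83

Firm 2 with cost c maximizes (44 − 3(q₁+q₂) − c)·q₂, giving q₂(c) = (44 − c − 3q₁)/6.
E[c₂] = 2/3·7 + 1/3·10 = 8
Firm 1's FOC against E[q₂] yields q₁ = (44 − 2·5 + E[c₂])/9 = (44 − 10 + 8)/9 = 4.66667.
q₂(low-cost) = (44 − 7 − 3·4.66667)/6 = 3.83333.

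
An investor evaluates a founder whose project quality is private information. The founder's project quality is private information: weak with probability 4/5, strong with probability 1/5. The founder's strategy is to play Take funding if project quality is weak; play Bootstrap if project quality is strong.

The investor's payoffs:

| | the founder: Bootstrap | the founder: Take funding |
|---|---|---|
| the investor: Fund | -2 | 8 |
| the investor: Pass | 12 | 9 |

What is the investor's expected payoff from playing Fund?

6

Take the expectation over the founder's project quality, weighting each type's action by its prior probability.
E[Fund] = 4/5·8 + 1/5·(-2) = 32/5 + (-2/5) = 6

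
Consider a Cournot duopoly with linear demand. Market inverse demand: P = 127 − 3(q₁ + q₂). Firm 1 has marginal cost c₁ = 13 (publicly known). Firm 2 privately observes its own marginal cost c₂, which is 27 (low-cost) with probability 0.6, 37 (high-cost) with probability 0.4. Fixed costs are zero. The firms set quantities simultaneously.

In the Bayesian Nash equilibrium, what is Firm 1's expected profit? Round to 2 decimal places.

Type-c best response for Firm 2: q₂(c) = (127 − c)/6 − q₁/2.
Firm 1 maximizes expected profit; its first-order condition is 127 − 6q₁ − 3E[q₂] − 13 = 0.
Substituting E[q₂] and solving: E[c₂] = 31, so q₁ = (127 − 2·13 + 31)/9 = 14.6667.
E[P] = 127 − 3·(q₁ + E[q₂]) = 57; Firm 1's expected profit = (E[P] − 13)·q₁ = (57 − 13)·14.6667 = 645.333.

645.33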